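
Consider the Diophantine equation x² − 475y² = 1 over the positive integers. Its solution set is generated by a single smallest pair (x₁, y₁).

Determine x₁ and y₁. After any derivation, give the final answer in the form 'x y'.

[21; 1,3,1,6,2,6,1,3,1,42] for √475; ℓ=10 ⇒ convergent index 9
step 0: (21, 1)  from 21·(1,0) + (0,1)
step 1: (22, 1)  from 1·(21,1) + (1,0)
step 2: (87, 4)  from 3·(22,1) + (21,1)
step 3: (109, 5)  from 1·(87,4) + (22,1)
step 4: (741, 34)  from 6·(109,5) + (87,4)
step 5: (1591, 73)  from 2·(741,34) + (109,5)
step 6: (10287, 472)  from 6·(1591,73) + (741,34)
step 7: (11878, 545)  from 1·(10287,472) + (1591,73)
step 8: (45921, 2107)  from 3·(11878,545) + (10287,472)
step 9: (57799, 2652)  from 1·(45921,2107) + (11878,545)
fundamental: x₁=57799, y₁=2652  (since 3340724401 − 475·7033104 = 1)

57799 2652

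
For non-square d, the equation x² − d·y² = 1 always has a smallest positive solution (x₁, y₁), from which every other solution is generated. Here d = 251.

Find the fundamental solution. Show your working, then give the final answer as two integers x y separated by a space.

d=251: √d = [15; 1,5,2,1,2,…,5,1,30] (ℓ=14, even), read p_13/q_13
step 0: (15, 1)  from 15·(1,0) + (0,1)
step 1: (16, 1)  from 1·(15,1) + (1,0)
…
step 6: (1917, 121)  from 2·(808,51) + (301,19)
step 7: (29563, 1866)  from 15·(1917,121) + (808,51)
step 8: (61043, 3853)  from 2·(29563,1866) + (1917,121)
step 9: (151649, 9572)  from 2·(61043,3853) + (29563,1866)
step 10: (212692, 13425)  from 1·(151649,9572) + (61043,3853)
step 11: (577033, 36422)  from 2·(212692,13425) + (151649,9572)
step 12: (3097857, 195535)  from 5·(577033,36422) + (212692,13425)
step 13: (3674890, 231957)  from 1·(3097857,195535) + (577033,36422)
fundamental: x₁=3674890, y₁=231957  (since 13504816512100 − 251·53804049849 = 1)

3674890 231957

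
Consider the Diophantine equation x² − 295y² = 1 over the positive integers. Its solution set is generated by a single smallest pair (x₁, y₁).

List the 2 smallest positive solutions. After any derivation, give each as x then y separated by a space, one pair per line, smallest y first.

2024999 117900
8201241900001 477494764200

√295 = [17; 5,1,2,3,2,6,2,3,2,1,5,34, …], period ℓ=12 (even) → k=11
k=0  a_k=17  p_k/q_k = 17/1
k=1  a_k=5  p_k/q_k = 86/5
k=2  a_k=1  p_k/q_k = 103/6
…
k=9  a_k=2  p_k/q_k = 247414/14405
k=10  a_k=1  p_k/q_k = 355517/20699
k=11  a_k=5  p_k/q_k = 2024999/117900
fundamental: x₁=2024999, y₁=117900  (since 4100620950001 − 295·13900410000 = 1)
k=2:  x_2 = 2024999·2024999+295·117900·117900 = 8201241900001,  y_2 = 2024999·117900+117900·2024999 = 477494764200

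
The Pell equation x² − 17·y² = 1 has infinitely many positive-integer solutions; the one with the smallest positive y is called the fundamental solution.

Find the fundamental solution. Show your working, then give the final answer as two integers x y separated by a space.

[4; 8] for √17; ℓ=1 ⇒ convergent index 1
step 0: (4, 1)  from 4·(1,0) + (0,1)
step 1: (33, 8)  from 8·(4,1) + (1,0)
fundamental: x₁=33, y₁=8  (since 1089 − 17·64 = 1)

33 8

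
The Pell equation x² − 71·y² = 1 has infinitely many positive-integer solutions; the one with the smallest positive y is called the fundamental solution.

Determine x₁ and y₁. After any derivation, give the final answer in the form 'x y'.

[8; 2,2,1,7,1,2,2,16] for √71; ℓ=8 ⇒ convergent index 7
i=0: a=8 ⇒ p=8, q=1
i=1: a=2 ⇒ p=17, q=2
…
i=6: a=2 ⇒ p=1483, q=176
i=7: a=2 ⇒ p=3480, q=413
→ (3480, 413).  Check: 3480²=12110400, 71·413²=12110399, difference 1.

3480 413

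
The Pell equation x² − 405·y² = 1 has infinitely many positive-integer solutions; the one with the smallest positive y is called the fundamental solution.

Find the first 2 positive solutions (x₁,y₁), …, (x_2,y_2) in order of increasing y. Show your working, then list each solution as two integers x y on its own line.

[20; 8,40] for √405; ℓ=2 ⇒ convergent index 1
a_0=20:  p_0=20·1+0=20,  q_0=20·0+1=1
a_1=8:  p_1=8·20+1=161,  q_1=8·1+0=8
→ (161, 8).  Check: 161²=25921, 405·8²=25920, difference 1.
(x_2, y_2) = (161·161 + 405·8·8, 161·8 + 8·161) = (51841, 2576)

161 8
51841 2576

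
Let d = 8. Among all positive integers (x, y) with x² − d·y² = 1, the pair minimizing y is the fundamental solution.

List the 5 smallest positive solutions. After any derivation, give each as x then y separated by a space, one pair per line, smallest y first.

[2; 1,4] for √8; ℓ=2 ⇒ convergent index 1
i=0: a=2 ⇒ p=2, q=1
i=1: a=1 ⇒ p=3, q=1
→ (3, 1).  Check: 3²=9, 8·1²=8, difference 1.
(3+1√8)^2 = 17 + 6√8
(3+1√8)^3 = 99 + 35√8
(3+1√8)^4 = 577 + 204√8
(3+1√8)^5 = 3363 + 1189√8

3 1
17 6
99 35
577 204
3363 1189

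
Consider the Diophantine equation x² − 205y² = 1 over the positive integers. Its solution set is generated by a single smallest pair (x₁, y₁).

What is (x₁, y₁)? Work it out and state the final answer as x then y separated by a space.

39689 2772

√205 = [14; 3,6,1,4,1,6,3,28, …], period ℓ=8 (even) → k=7
step 0: (14, 1)  from 14·(1,0) + (0,1)
step 1: (43, 3)  from 3·(14,1) + (1,0)
step 2: (272, 19)  from 6·(43,3) + (14,1)
step 3: (315, 22)  from 1·(272,19) + (43,3)
step 4: (1532, 107)  from 4·(315,22) + (272,19)
step 5: (1847, 129)  from 1·(1532,107) + (315,22)
step 6: (12614, 881)  from 6·(1847,129) + (1532,107)
step 7: (39689, 2772)  from 3·(12614,881) + (1847,129)
(x₁, y₁) = (39689, 2772);  39689² − 205·2772² = 1 ✓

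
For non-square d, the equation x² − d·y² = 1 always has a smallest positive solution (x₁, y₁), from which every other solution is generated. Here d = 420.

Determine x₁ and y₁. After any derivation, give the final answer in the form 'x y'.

41 2

d=420: √d = [20; 2,40] (ℓ=2, even), read p_1/q_1
k=0  a_k=20  p_k/q_k = 20/1
k=1  a_k=2  p_k/q_k = 41/2
(x₁, y₁) = (41, 2);  41² − 420·2² = 1 ✓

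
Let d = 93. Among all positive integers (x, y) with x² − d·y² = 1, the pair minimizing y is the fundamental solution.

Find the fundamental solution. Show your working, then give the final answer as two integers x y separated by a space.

12151 1260

[9; 1,1,1,4,6,4,1,1,1,18] for √93; ℓ=10 ⇒ convergent index 9
step 0: (9, 1)  from 9·(1,0) + (0,1)
step 1: (10, 1)  from 1·(9,1) + (1,0)
…
step 3: (29, 3)  from 1·(19,2) + (10,1)
step 4: (135, 14)  from 4·(29,3) + (19,2)
…
step 8: (7821, 811)  from 1·(4330,449) + (3491,362)
step 9: (12151, 1260)  from 1·(7821,811) + (4330,449)
→ (12151, 1260).  Check: 12151²=147646801, 93·1260²=147646800, difference 1.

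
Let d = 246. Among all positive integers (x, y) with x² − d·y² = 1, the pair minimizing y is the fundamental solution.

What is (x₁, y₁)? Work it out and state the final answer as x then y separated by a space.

88805 5662

√246 = [15; 1,2,5,1,14,1,5,2,1,30, …], period ℓ=10 (even) → k=9
k=0  a_k=15  p_k/q_k = 15/1
k=1  a_k=1  p_k/q_k = 16/1
k=2  a_k=2  p_k/q_k = 47/3
k=3  a_k=5  p_k/q_k = 251/16
k=4  a_k=1  p_k/q_k = 298/19
…
k=7  a_k=5  p_k/q_k = 28028/1787
k=8  a_k=2  p_k/q_k = 60777/3875
k=9  a_k=1  p_k/q_k = 88805/5662
(x₁, y₁) = (88805, 5662);  88805² − 246·5662² = 1 ✓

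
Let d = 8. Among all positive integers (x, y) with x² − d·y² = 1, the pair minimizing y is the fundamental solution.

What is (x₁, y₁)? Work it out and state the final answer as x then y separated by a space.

d=8: √d = [2; 1,4] (ℓ=2, even), read p_1/q_1
step 0: (2, 1)  from 2·(1,0) + (0,1)
step 1: (3, 1)  from 1·(2,1) + (1,0)
(x₁, y₁) = (3, 1);  3² − 8·1² = 1 ✓

3 1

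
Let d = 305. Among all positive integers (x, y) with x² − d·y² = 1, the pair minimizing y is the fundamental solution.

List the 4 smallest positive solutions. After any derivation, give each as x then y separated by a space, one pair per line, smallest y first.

489 28
478241 27384
467719209 26781524
457428908161 26192303088

√305 → a₀=17, period (2,6,2,34); ℓ=4 even so k=3
step 0: (17, 1)  from 17·(1,0) + (0,1)
…
step 2: (227, 13)  from 6·(35,2) + (17,1)
step 3: (489, 28)  from 2·(227,13) + (35,2)
fundamental: x₁=489, y₁=28  (since 239121 − 305·784 = 1)
k=2:  x_2 = 489·489+305·28·28 = 478241,  y_2 = 489·28+28·489 = 27384
k=3:  x_3 = 489·478241+305·28·27384 = 467719209,  y_3 = 489·27384+28·478241 = 26781524
k=4:  x_4 = 489·467719209+305·28·26781524 = 457428908161,  y_4 = 489·26781524+28·467719209 = 26192303088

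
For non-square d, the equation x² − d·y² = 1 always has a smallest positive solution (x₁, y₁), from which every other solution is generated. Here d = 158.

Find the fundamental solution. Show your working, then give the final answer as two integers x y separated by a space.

√158 → a₀=12, period (1,1,3,12,3,1,1,24); ℓ=8 even so k=7
i=0: a=12 ⇒ p=12, q=1
i=1: a=1 ⇒ p=13, q=1
i=2: a=1 ⇒ p=25, q=2
…
i=5: a=3 ⇒ p=3331, q=265
i=6: a=1 ⇒ p=4412, q=351
i=7: a=1 ⇒ p=7743, q=616
→ (7743, 616).  Check: 7743²=59954049, 158·616²=59954048, difference 1.

7743 616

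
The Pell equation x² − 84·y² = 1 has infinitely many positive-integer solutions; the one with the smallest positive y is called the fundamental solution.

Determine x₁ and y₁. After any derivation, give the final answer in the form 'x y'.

√84 = [9; 6,18, …], period ℓ=2 (even) → k=1
a_0=9:  p_0=9·1+0=9,  q_0=9·0+1=1
a_1=6:  p_1=6·9+1=55,  q_1=6·1+0=6
fundamental: x₁=55, y₁=6  (since 3025 − 84·36 = 1)

55 6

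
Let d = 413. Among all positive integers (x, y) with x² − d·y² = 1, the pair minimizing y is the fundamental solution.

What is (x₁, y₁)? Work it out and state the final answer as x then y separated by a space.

[20; 3,9,1,4,1,9,3,40] for √413; ℓ=8 ⇒ convergent index 7
i=0: a=20 ⇒ p=20, q=1
…
i=3: a=1 ⇒ p=630, q=31
i=4: a=4 ⇒ p=3089, q=152
…
i=6: a=9 ⇒ p=36560, q=1799
i=7: a=3 ⇒ p=113399, q=5580
fundamental: x₁=113399, y₁=5580  (since 12859333201 − 413·31136400 = 1)

113399 5580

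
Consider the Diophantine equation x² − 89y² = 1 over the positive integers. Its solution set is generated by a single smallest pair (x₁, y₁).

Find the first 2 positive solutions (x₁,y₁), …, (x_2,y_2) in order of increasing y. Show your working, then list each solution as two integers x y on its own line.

d=89: √d = [9; 2,3,3,2,18] (ℓ=5, odd), read p_9/q_9
k=0  a_k=9  p_k/q_k = 9/1
…
k=2  a_k=3  p_k/q_k = 66/7
k=3  a_k=3  p_k/q_k = 217/23
…
k=5  a_k=18  p_k/q_k = 9217/977
…
k=8  a_k=3  p_k/q_k = 216991/23001
k=9  a_k=2  p_k/q_k = 500001/53000
(x₁, y₁) = (500001, 53000);  500001² − 89·53000² = 1 ✓
(x_2, y_2) = (500001·500001 + 89·53000·53000, 500001·53000 + 53000·500001) = (500002000001, 53000106000)

500001 53000
500002000001 53000106000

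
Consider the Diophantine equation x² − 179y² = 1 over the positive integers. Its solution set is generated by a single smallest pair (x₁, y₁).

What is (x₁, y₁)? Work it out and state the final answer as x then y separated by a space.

4190210 313191

d=179: √d = [13; 2,1,1,1,3,…,1,2,26] (ℓ=14, even), read p_13/q_13
a_0=13:  p_0=13·1+0=13,  q_0=13·0+1=1
a_1=2:  p_1=2·13+1=27,  q_1=2·1+0=2
a_2=1:  p_2=1·27+13=40,  q_2=1·2+1=3
a_3=1:  p_3=1·40+27=67,  q_3=1·3+2=5
a_4=1:  p_4=1·67+40=107,  q_4=1·5+3=8
…
a_6=5:  p_6=5·388+107=2047,  q_6=5·29+8=153
a_7=13:  p_7=13·2047+388=26999,  q_7=13·153+29=2018
…
a_9=3:  p_9=3·137042+26999=438125,  q_9=3·10243+2018=32747
…
a_11=1:  p_11=1·575167+438125=1013292,  q_11=1·42990+32747=75737
a_12=1:  p_12=1·1013292+575167=1588459,  q_12=1·75737+42990=118727
a_13=2:  p_13=2·1588459+1013292=4190210,  q_13=2·118727+75737=313191
(x₁, y₁) = (4190210, 313191);  4190210² − 179·313191² = 1 ✓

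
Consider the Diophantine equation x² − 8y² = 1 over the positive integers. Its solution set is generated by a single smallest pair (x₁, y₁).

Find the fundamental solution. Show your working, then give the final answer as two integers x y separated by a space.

3 1

√8 → a₀=2, period (1,4); ℓ=2 even so k=1
a_0=2:  p_0=2·1+0=2,  q_0=2·0+1=1
a_1=1:  p_1=1·2+1=3,  q_1=1·1+0=1
(x₁, y₁) = (3, 1);  3² − 8·1² = 1 ✓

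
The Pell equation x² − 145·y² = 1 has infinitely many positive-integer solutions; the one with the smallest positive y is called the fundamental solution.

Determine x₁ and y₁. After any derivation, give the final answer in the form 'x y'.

289 24

[12; 24] for √145; ℓ=1 ⇒ convergent index 1
a_0=12:  p_0=12·1+0=12,  q_0=12·0+1=1
a_1=24:  p_1=24·12+1=289,  q_1=24·1+0=24
→ (289, 24).  Check: 289²=83521, 145·24²=83520, difference 1.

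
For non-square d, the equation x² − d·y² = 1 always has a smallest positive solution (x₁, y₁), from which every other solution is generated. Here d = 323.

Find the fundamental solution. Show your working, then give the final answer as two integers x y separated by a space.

√323 → a₀=17, period (1,34); ℓ=2 even so k=1
a_0=17:  p_0=17·1+0=17,  q_0=17·0+1=1
a_1=1:  p_1=1·17+1=18,  q_1=1·1+0=1
→ (18, 1).  Check: 18²=324, 323·1²=323, difference 1.

18 1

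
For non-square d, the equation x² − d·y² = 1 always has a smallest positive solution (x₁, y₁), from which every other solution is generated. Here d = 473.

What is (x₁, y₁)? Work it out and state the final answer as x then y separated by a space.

87 4

[21; 1,2,1,42] for √473; ℓ=4 ⇒ convergent index 3
a_0=21:  p_0=21·1+0=21,  q_0=21·0+1=1
a_1=1:  p_1=1·21+1=22,  q_1=1·1+0=1
a_2=2:  p_2=2·22+21=65,  q_2=2·1+1=3
a_3=1:  p_3=1·65+22=87,  q_3=1·3+1=4
fundamental: x₁=87, y₁=4  (since 7569 − 473·16 = 1)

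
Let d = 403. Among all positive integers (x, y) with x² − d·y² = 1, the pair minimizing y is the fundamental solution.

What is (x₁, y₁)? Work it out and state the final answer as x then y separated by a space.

669878 33369

√403 → a₀=20, period (13,2,1,3,1,3,1,2,13,40); ℓ=10 even so k=9
step 0: (20, 1)  from 20·(1,0) + (0,1)
…
step 3: (803, 40)  from 1·(542,27) + (261,13)
step 4: (2951, 147)  from 3·(803,40) + (542,27)
step 5: (3754, 187)  from 1·(2951,147) + (803,40)
step 6: (14213, 708)  from 3·(3754,187) + (2951,147)
step 7: (17967, 895)  from 1·(14213,708) + (3754,187)
step 8: (50147, 2498)  from 2·(17967,895) + (14213,708)
step 9: (669878, 33369)  from 13·(50147,2498) + (17967,895)
→ (669878, 33369).  Check: 669878²=448736534884, 403·33369²=448736534883, difference 1.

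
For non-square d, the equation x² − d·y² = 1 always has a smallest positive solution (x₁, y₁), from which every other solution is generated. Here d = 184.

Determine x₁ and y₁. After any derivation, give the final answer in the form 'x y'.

24335 1794

d=184: √d = [13; 1,1,3,2,1,2,1,2,3,1,1,26] (ℓ=12, even), read p_11/q_11
step 0: (13, 1)  from 13·(1,0) + (0,1)
…
step 4: (217, 16)  from 2·(95,7) + (27,2)
step 5: (312, 23)  from 1·(217,16) + (95,7)
…
step 8: (3147, 232)  from 2·(1153,85) + (841,62)
…
step 10: (13741, 1013)  from 1·(10594,781) + (3147,232)
step 11: (24335, 1794)  from 1·(13741,1013) + (10594,781)
(x₁, y₁) = (24335, 1794);  24335² − 184·1794² = 1 ✓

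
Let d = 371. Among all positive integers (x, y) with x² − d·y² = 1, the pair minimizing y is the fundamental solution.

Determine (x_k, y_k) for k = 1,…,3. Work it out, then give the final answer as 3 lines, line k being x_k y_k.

1695 88
5746049 298320
19479104415 1011304712

√371 → a₀=19, period (3,1,4,1,3,38); ℓ=6 even so k=5
k=0  a_k=19  p_k/q_k = 19/1
…
k=2  a_k=1  p_k/q_k = 77/4
…
k=4  a_k=1  p_k/q_k = 443/23
k=5  a_k=3  p_k/q_k = 1695/88
→ (1695, 88).  Check: 1695²=2873025, 371·88²=2873024, difference 1.
k=2:  x_2 = 1695·1695+371·88·88 = 5746049,  y_2 = 1695·88+88·1695 = 298320
k=3:  x_3 = 1695·5746049+371·88·298320 = 19479104415,  y_3 = 1695·298320+88·5746049 = 1011304712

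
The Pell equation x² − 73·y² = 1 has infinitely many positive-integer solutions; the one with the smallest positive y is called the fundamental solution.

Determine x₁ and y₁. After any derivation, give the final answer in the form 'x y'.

2281249 267000

√73 → a₀=8, period (1,1,5,5,1,1,16); ℓ=7 odd so k=13
i=0: a=8 ⇒ p=8, q=1
i=1: a=1 ⇒ p=9, q=1
…
i=5: a=1 ⇒ p=581, q=68
i=6: a=1 ⇒ p=1068, q=125
i=7: a=16 ⇒ p=17669, q=2068
i=8: a=1 ⇒ p=18737, q=2193
i=9: a=1 ⇒ p=36406, q=4261
…
i=11: a=5 ⇒ p=1040241, q=121751
i=12: a=1 ⇒ p=1241008, q=145249
i=13: a=1 ⇒ p=2281249, q=267000
(x₁, y₁) = (2281249, 267000);  2281249² − 73·267000² = 1 ✓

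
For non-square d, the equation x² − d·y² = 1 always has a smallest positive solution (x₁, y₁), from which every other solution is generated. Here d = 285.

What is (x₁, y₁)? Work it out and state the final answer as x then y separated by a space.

√285 = [16; 1,7,2,7,1,32, …], period ℓ=6 (even) → k=5
a_0=16:  p_0=16·1+0=16,  q_0=16·0+1=1
…
a_4=7:  p_4=7·287+135=2144,  q_4=7·17+8=127
a_5=1:  p_5=1·2144+287=2431,  q_5=1·127+17=144
→ (2431, 144).  Check: 2431²=5909761, 285·144²=5909760, difference 1.

2431 144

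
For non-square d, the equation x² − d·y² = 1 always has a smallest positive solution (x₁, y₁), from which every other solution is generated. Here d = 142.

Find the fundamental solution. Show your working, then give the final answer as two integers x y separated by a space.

143 12

√142 → a₀=11, period (1,10,1,22); ℓ=4 even so k=3
i=0: a=11 ⇒ p=11, q=1
…
i=2: a=10 ⇒ p=131, q=11
i=3: a=1 ⇒ p=143, q=12
→ (143, 12).  Check: 143²=20449, 142·12²=20448, difference 1.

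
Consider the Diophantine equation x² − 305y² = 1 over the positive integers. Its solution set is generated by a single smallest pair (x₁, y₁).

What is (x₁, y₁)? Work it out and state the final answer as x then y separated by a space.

√305 = [17; 2,6,2,34, …], period ℓ=4 (even) → k=3
k=0  a_k=17  p_k/q_k = 17/1
…
k=2  a_k=6  p_k/q_k = 227/13
k=3  a_k=2  p_k/q_k = 489/28
(x₁, y₁) = (489, 28);  489² − 305·28² = 1 ✓

489 28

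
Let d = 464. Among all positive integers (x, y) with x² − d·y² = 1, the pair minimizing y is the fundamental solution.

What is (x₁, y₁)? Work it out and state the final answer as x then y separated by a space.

9801 455

d=464: √d = [21; 1,1,5,1,1,1,5,1,1,42] (ℓ=10, even), read p_9/q_9
step 0: (21, 1)  from 21·(1,0) + (0,1)
…
step 3: (237, 11)  from 5·(43,2) + (22,1)
step 4: (280, 13)  from 1·(237,11) + (43,2)
step 5: (517, 24)  from 1·(280,13) + (237,11)
…
step 7: (4502, 209)  from 5·(797,37) + (517,24)
step 8: (5299, 246)  from 1·(4502,209) + (797,37)
step 9: (9801, 455)  from 1·(5299,246) + (4502,209)
fundamental: x₁=9801, y₁=455  (since 96059601 − 464·207025 = 1)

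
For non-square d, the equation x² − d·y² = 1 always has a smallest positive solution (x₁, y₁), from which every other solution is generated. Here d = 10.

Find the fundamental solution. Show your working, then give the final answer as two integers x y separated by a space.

[3; 6] for √10; ℓ=1 ⇒ convergent index 1
i=0: a=3 ⇒ p=3, q=1
i=1: a=6 ⇒ p=19, q=6
(x₁, y₁) = (19, 6);  19² − 10·6² = 1 ✓

19 6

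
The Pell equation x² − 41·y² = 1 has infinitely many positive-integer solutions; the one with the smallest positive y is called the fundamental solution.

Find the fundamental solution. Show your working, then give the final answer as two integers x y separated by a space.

√41 → a₀=6, period (2,2,12); ℓ=3 odd so k=5
step 0: (6, 1)  from 6·(1,0) + (0,1)
…
step 3: (397, 62)  from 12·(32,5) + (13,2)
step 4: (826, 129)  from 2·(397,62) + (32,5)
step 5: (2049, 320)  from 2·(826,129) + (397,62)
→ (2049, 320).  Check: 2049²=4198401, 41·320²=4198400, difference 1.

2049 320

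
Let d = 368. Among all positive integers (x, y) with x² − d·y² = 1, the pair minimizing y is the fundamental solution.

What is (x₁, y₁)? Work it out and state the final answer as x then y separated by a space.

[19; 5,2,5,38] for √368; ℓ=4 ⇒ convergent index 3
step 0: (19, 1)  from 19·(1,0) + (0,1)
step 1: (96, 5)  from 5·(19,1) + (1,0)
step 2: (211, 11)  from 2·(96,5) + (19,1)
step 3: (1151, 60)  from 5·(211,11) + (96,5)
fundamental: x₁=1151, y₁=60  (since 1324801 − 368·3600 = 1)

1151 60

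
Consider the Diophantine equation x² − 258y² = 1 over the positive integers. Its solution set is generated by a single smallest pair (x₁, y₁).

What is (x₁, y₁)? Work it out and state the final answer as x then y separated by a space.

√258 = [16; 16,32, …], period ℓ=2 (even) → k=1
step 0: (16, 1)  from 16·(1,0) + (0,1)
step 1: (257, 16)  from 16·(16,1) + (1,0)
→ (257, 16).  Check: 257²=66049, 258·16²=66048, difference 1.

257 16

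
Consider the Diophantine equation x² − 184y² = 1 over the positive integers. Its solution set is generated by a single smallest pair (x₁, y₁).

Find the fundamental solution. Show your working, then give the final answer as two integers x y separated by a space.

d=184: √d = [13; 1,1,3,2,1,2,1,2,3,1,1,26] (ℓ=12, even), read p_11/q_11
i=0: a=13 ⇒ p=13, q=1
i=1: a=1 ⇒ p=14, q=1
i=2: a=1 ⇒ p=27, q=2
…
i=4: a=2 ⇒ p=217, q=16
…
i=6: a=2 ⇒ p=841, q=62
…
i=8: a=2 ⇒ p=3147, q=232
…
i=10: a=1 ⇒ p=13741, q=1013
i=11: a=1 ⇒ p=24335, q=1794
→ (24335, 1794).  Check: 24335²=592192225, 184·1794²=592192224, difference 1.

24335 1794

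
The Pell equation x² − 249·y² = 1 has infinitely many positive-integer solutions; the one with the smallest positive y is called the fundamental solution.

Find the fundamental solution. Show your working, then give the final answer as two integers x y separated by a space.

8553815 542076

√249 = [15; 1,3,1,1,5,…,3,1,30, …], period ℓ=16 (even) → k=15
step 0: (15, 1)  from 15·(1,0) + (0,1)
…
step 4: (142, 9)  from 1·(79,5) + (63,4)
step 5: (789, 50)  from 5·(142,9) + (79,5)
step 6: (931, 59)  from 1·(789,50) + (142,9)
…
step 8: (36751, 2329)  from 10·(3582,227) + (931,59)
…
step 12: (1017351, 64472)  from 1·(866765,54929) + (150586,9543)
step 13: (1884116, 119401)  from 1·(1017351,64472) + (866765,54929)
step 14: (6669699, 422675)  from 3·(1884116,119401) + (1017351,64472)
step 15: (8553815, 542076)  from 1·(6669699,422675) + (1884116,119401)
→ (8553815, 542076).  Check: 8553815²=73167751054225, 249·542076²=73167751054224, difference 1.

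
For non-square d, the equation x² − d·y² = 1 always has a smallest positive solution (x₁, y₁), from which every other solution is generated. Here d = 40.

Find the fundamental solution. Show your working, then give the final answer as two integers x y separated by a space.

19 3

√40 = [6; 3,12, …], period ℓ=2 (even) → k=1
i=0: a=6 ⇒ p=6, q=1
i=1: a=3 ⇒ p=19, q=3
→ (19, 3).  Check: 19²=361, 40·3²=360, difference 1.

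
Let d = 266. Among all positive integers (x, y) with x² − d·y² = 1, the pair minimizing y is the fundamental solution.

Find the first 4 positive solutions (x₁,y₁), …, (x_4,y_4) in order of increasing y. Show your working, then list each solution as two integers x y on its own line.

685 42
938449 57540
1285674445 78829758
1761373051201 107996710920

√266 = [16; 3,4,3,32, …], period ℓ=4 (even) → k=3
step 0: (16, 1)  from 16·(1,0) + (0,1)
…
step 2: (212, 13)  from 4·(49,3) + (16,1)
step 3: (685, 42)  from 3·(212,13) + (49,3)
→ (685, 42).  Check: 685²=469225, 266·42²=469224, difference 1.
k=2:  x_2 = 685·685+266·42·42 = 938449,  y_2 = 685·42+42·685 = 57540
k=3:  x_3 = 685·938449+266·42·57540 = 1285674445,  y_3 = 685·57540+42·938449 = 78829758
k=4:  x_4 = 685·1285674445+266·42·78829758 = 1761373051201,  y_4 = 685·78829758+42·1285674445 = 107996710920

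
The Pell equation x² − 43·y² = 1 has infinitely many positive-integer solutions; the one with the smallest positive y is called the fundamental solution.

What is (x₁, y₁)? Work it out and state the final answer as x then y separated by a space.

√43 = [6; 1,1,3,1,5,1,3,1,1,12, …], period ℓ=10 (even) → k=9
a_0=6:  p_0=6·1+0=6,  q_0=6·0+1=1
a_1=1:  p_1=1·6+1=7,  q_1=1·1+0=1
a_2=1:  p_2=1·7+6=13,  q_2=1·1+1=2
a_3=3:  p_3=3·13+7=46,  q_3=3·2+1=7
a_4=1:  p_4=1·46+13=59,  q_4=1·7+2=9
a_5=5:  p_5=5·59+46=341,  q_5=5·9+7=52
…
a_8=1:  p_8=1·1541+400=1941,  q_8=1·235+61=296
a_9=1:  p_9=1·1941+1541=3482,  q_9=1·296+235=531
(x₁, y₁) = (3482, 531);  3482² − 43·531² = 1 ✓

3482 531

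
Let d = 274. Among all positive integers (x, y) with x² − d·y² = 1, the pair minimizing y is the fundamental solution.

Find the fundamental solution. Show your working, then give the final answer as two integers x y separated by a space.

3959299 239190

√274 → a₀=16, period (1,1,4,4,1,1,32); ℓ=7 odd so k=13
step 0: (16, 1)  from 16·(1,0) + (0,1)
…
step 3: (149, 9)  from 4·(33,2) + (17,1)
…
step 7: (45802, 2767)  from 32·(1407,85) + (778,47)
step 8: (47209, 2852)  from 1·(45802,2767) + (1407,85)
step 9: (93011, 5619)  from 1·(47209,2852) + (45802,2767)
…
step 12: (2189276, 132259)  from 1·(1770023,106931) + (419253,25328)
step 13: (3959299, 239190)  from 1·(2189276,132259) + (1770023,106931)
(x₁, y₁) = (3959299, 239190);  3959299² − 274·239190² = 1 ✓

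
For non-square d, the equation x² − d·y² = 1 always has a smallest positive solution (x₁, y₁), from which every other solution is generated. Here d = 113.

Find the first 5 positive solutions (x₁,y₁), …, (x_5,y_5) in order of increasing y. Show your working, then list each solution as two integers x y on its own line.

1204353 113296
2900932297217 272896754976
6987493029899166849 657328051091107760
16830816386073401651890177 1583310020631184911403584
40540488414026331506287881514113 3813728346553801555156190094544

[10; 1,1,1,2,2,1,1,1,20] for √113; ℓ=9 ⇒ convergent index 17
i=0: a=10 ⇒ p=10, q=1
i=1: a=1 ⇒ p=11, q=1
i=2: a=1 ⇒ p=21, q=2
i=3: a=1 ⇒ p=32, q=3
i=4: a=2 ⇒ p=85, q=8
i=5: a=2 ⇒ p=202, q=19
…
i=7: a=1 ⇒ p=489, q=46
i=8: a=1 ⇒ p=776, q=73
i=9: a=20 ⇒ p=16009, q=1506
i=10: a=1 ⇒ p=16785, q=1579
i=11: a=1 ⇒ p=32794, q=3085
…
i=13: a=2 ⇒ p=131952, q=12413
i=14: a=2 ⇒ p=313483, q=29490
i=15: a=1 ⇒ p=445435, q=41903
i=16: a=1 ⇒ p=758918, q=71393
i=17: a=1 ⇒ p=1204353, q=113296
fundamental: x₁=1204353, y₁=113296  (since 1450466148609 − 113·12835983616 = 1)
k=2:  x_2 = 1204353·1204353+113·113296·113296 = 2900932297217,  y_2 = 1204353·113296+113296·1204353 = 272896754976
k=3:  x_3 = 1204353·2900932297217+113·113296·272896754976 = 6987493029899166849,  y_3 = 1204353·272896754976+113296·2900932297217 = 657328051091107760
k=4:  x_4 = 1204353·6987493029899166849+113·113296·657328051091107760 = 16830816386073401651890177,  y_4 = 1204353·657328051091107760+113296·6987493029899166849 = 1583310020631184911403584
k=5:  x_5 = 1204353·16830816386073401651890177+113·113296·1583310020631184911403584 = 40540488414026331506287881514113,  y_5 = 1204353·1583310020631184911403584+113296·16830816386073401651890177 = 3813728346553801555156190094544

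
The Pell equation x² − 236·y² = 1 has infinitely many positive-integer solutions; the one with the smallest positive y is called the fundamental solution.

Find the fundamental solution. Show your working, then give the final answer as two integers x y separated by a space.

√236 = [15; 2,1,3,5,1,6,1,5,3,1,2,30, …], period ℓ=12 (even) → k=11
i=0: a=15 ⇒ p=15, q=1
i=1: a=2 ⇒ p=31, q=2
…
i=3: a=3 ⇒ p=169, q=11
…
i=5: a=1 ⇒ p=1060, q=69
i=6: a=6 ⇒ p=7251, q=472
…
i=9: a=3 ⇒ p=154729, q=10072
i=10: a=1 ⇒ p=203535, q=13249
i=11: a=2 ⇒ p=561799, q=36570
(x₁, y₁) = (561799, 36570);  561799² − 236·36570² = 1 ✓

561799 36570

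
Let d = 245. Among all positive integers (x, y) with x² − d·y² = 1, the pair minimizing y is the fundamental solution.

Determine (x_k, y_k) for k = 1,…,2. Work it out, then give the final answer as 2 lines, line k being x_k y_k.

51841 3312
5374978561 343394784

d=245: √d = [15; 1,1,1,7,6,7,1,1,1,30] (ℓ=10, even), read p_9/q_9
k=0  a_k=15  p_k/q_k = 15/1
k=1  a_k=1  p_k/q_k = 16/1
…
k=4  a_k=7  p_k/q_k = 360/23
k=5  a_k=6  p_k/q_k = 2207/141
…
k=8  a_k=1  p_k/q_k = 33825/2161
k=9  a_k=1  p_k/q_k = 51841/3312
(x₁, y₁) = (51841, 3312);  51841² − 245·3312² = 1 ✓
(51841+3312√245)^2 = 5374978561 + 343394784√245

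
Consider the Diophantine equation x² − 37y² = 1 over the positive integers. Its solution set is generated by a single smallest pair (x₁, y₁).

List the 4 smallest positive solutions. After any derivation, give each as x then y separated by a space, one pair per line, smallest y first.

d=37: √d = [6; 12] (ℓ=1, odd), read p_1/q_1
k=0  a_k=6  p_k/q_k = 6/1
k=1  a_k=12  p_k/q_k = 73/12
→ (73, 12).  Check: 73²=5329, 37·12²=5328, difference 1.
(73+12√37)^2 = 10657 + 1752√37
(73+12√37)^3 = 1555849 + 255780√37
(73+12√37)^4 = 227143297 + 37342128√37

73 12
10657 1752
1555849 255780
227143297 37342128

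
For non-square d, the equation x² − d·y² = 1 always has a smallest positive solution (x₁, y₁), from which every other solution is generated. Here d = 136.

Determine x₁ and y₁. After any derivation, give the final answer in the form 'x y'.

d=136: √d = [11; 1,1,1,22] (ℓ=4, even), read p_3/q_3
step 0: (11, 1)  from 11·(1,0) + (0,1)
…
step 2: (23, 2)  from 1·(12,1) + (11,1)
step 3: (35, 3)  from 1·(23,2) + (12,1)
→ (35, 3).  Check: 35²=1225, 136·3²=1224, difference 1.

35 3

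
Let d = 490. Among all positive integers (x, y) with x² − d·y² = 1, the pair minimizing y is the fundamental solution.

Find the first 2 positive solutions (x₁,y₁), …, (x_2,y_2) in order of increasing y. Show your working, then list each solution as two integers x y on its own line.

√490 → a₀=22, period (7,2,1,4,4,4,1,2,7,44); ℓ=10 even so k=9
k=0  a_k=22  p_k/q_k = 22/1
…
k=2  a_k=2  p_k/q_k = 332/15
…
k=8  a_k=2  p_k/q_k = 141338/6385
k=9  a_k=7  p_k/q_k = 1039681/46968
→ (1039681, 46968).  Check: 1039681²=1080936581761, 490·46968²=1080936581760, difference 1.
n=2: (1039681,46968)∘(1039681,46968) = (1039681·1039681+490·46968·46968, 1039681·46968+46968·1039681) = (2161873163521,97663474416)

1039681 46968
2161873163521 97663474416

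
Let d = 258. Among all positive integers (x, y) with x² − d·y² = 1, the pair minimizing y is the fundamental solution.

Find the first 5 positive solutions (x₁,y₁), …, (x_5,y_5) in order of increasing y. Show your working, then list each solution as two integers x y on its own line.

257 16
132097 8224
67897601 4227120
34899234817 2172731456
17938138798337 1116779741264

√258 = [16; 16,32, …], period ℓ=2 (even) → k=1
step 0: (16, 1)  from 16·(1,0) + (0,1)
step 1: (257, 16)  from 16·(16,1) + (1,0)
→ (257, 16).  Check: 257²=66049, 258·16²=66048, difference 1.
(257+16√258)^2 = 132097 + 8224√258
(257+16√258)^3 = 67897601 + 4227120√258
(257+16√258)^4 = 34899234817 + 2172731456√258
(257+16√258)^5 = 17938138798337 + 1116779741264√258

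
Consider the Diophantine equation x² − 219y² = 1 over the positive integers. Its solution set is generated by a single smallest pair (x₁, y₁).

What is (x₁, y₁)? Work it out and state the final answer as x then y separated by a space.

√219 → a₀=14, period (1,3,1,28); ℓ=4 even so k=3
i=0: a=14 ⇒ p=14, q=1
i=1: a=1 ⇒ p=15, q=1
i=2: a=3 ⇒ p=59, q=4
i=3: a=1 ⇒ p=74, q=5
→ (74, 5).  Check: 74²=5476, 219·5²=5475, difference 1.

74 5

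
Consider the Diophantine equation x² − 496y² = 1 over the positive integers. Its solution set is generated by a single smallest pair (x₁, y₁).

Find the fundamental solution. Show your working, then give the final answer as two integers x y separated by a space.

[22; 3,1,2,4,1,…,1,3,44] for √496; ℓ=16 ⇒ convergent index 15
i=0: a=22 ⇒ p=22, q=1
i=1: a=3 ⇒ p=67, q=3
…
i=3: a=2 ⇒ p=245, q=11
i=4: a=4 ⇒ p=1069, q=48
i=5: a=1 ⇒ p=1314, q=59
i=6: a=1 ⇒ p=2383, q=107
i=7: a=2 ⇒ p=6080, q=273
i=8: a=2 ⇒ p=14543, q=653
…
i=10: a=1 ⇒ p=49709, q=2232
i=11: a=1 ⇒ p=84875, q=3811
…
i=13: a=2 ⇒ p=863293, q=38763
i=14: a=1 ⇒ p=1252502, q=56239
i=15: a=3 ⇒ p=4620799, q=207480
(x₁, y₁) = (4620799, 207480);  4620799² − 496·207480² = 1 ✓

4620799 207480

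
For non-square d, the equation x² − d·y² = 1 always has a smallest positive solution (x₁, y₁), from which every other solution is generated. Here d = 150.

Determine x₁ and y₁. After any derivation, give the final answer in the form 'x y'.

d=150: √d = [12; 4,24] (ℓ=2, even), read p_1/q_1
step 0: (12, 1)  from 12·(1,0) + (0,1)
step 1: (49, 4)  from 4·(12,1) + (1,0)
→ (49, 4).  Check: 49²=2401, 150·4²=2400, difference 1.

49 4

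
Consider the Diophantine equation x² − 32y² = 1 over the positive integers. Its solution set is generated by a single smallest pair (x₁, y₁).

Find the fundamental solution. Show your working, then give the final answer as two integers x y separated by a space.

[5; 1,1,1,10] for √32; ℓ=4 ⇒ convergent index 3
k=0  a_k=5  p_k/q_k = 5/1
…
k=2  a_k=1  p_k/q_k = 11/2
k=3  a_k=1  p_k/q_k = 17/3
→ (17, 3).  Check: 17²=289, 32·3²=288, difference 1.

17 3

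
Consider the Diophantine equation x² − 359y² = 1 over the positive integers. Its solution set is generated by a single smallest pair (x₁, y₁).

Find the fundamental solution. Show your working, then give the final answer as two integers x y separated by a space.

360 19

√359 = [18; 1,17,1,36, …], period ℓ=4 (even) → k=3
step 0: (18, 1)  from 18·(1,0) + (0,1)
…
step 2: (341, 18)  from 17·(19,1) + (18,1)
step 3: (360, 19)  from 1·(341,18) + (19,1)
(x₁, y₁) = (360, 19);  360² − 359·19² = 1 ✓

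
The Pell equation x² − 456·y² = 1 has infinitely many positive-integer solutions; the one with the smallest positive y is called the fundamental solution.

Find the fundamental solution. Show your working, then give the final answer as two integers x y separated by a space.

d=456: √d = [21; 2,1,4,1,2,42] (ℓ=6, even), read p_5/q_5
k=0  a_k=21  p_k/q_k = 21/1
…
k=2  a_k=1  p_k/q_k = 64/3
k=3  a_k=4  p_k/q_k = 299/14
k=4  a_k=1  p_k/q_k = 363/17
k=5  a_k=2  p_k/q_k = 1025/48
(x₁, y₁) = (1025, 48);  1025² − 456·48² = 1 ✓

1025 48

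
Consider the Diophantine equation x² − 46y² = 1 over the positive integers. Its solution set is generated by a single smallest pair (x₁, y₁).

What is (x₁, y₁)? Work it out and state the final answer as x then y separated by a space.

24335 3588

[6; 1,3,1,1,2,6,2,1,1,3,1,12] for √46; ℓ=12 ⇒ convergent index 11
a_0=6:  p_0=6·1+0=6,  q_0=6·0+1=1
a_1=1:  p_1=1·6+1=7,  q_1=1·1+0=1
…
a_3=1:  p_3=1·27+7=34,  q_3=1·4+1=5
…
a_9=1:  p_9=1·3147+2150=5297,  q_9=1·464+317=781
a_10=3:  p_10=3·5297+3147=19038,  q_10=3·781+464=2807
a_11=1:  p_11=1·19038+5297=24335,  q_11=1·2807+781=3588
(x₁, y₁) = (24335, 3588);  24335² − 46·3588² = 1 ✓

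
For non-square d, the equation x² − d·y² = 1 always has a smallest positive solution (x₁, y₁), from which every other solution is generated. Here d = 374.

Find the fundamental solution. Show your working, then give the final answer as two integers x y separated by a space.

√374 = [19; 2,1,18,1,2,38, …], period ℓ=6 (even) → k=5
step 0: (19, 1)  from 19·(1,0) + (0,1)
…
step 2: (58, 3)  from 1·(39,2) + (19,1)
…
step 4: (1141, 59)  from 1·(1083,56) + (58,3)
step 5: (3365, 174)  from 2·(1141,59) + (1083,56)
(x₁, y₁) = (3365, 174);  3365² − 374·174² = 1 ✓

3365 174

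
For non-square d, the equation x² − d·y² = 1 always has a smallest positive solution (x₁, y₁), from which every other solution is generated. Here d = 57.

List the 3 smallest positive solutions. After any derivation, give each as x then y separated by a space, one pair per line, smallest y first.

d=57: √d = [7; 1,1,4,1,1,14] (ℓ=6, even), read p_5/q_5
a_0=7:  p_0=7·1+0=7,  q_0=7·0+1=1
…
a_3=4:  p_3=4·15+8=68,  q_3=4·2+1=9
a_4=1:  p_4=1·68+15=83,  q_4=1·9+2=11
a_5=1:  p_5=1·83+68=151,  q_5=1·11+9=20
fundamental: x₁=151, y₁=20  (since 22801 − 57·400 = 1)
k=2:  x_2 = 151·151+57·20·20 = 45601,  y_2 = 151·20+20·151 = 6040
k=3:  x_3 = 151·45601+57·20·6040 = 13771351,  y_3 = 151·6040+20·45601 = 1824060

151 20
45601 6040
13771351 1824060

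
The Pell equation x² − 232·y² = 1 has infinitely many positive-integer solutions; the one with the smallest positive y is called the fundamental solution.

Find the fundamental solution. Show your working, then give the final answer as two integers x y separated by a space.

19603 1287

√232 → a₀=15, period (4,3,7,3,4,30); ℓ=6 even so k=5
step 0: (15, 1)  from 15·(1,0) + (0,1)
step 1: (61, 4)  from 4·(15,1) + (1,0)
…
step 4: (4539, 298)  from 3·(1447,95) + (198,13)
step 5: (19603, 1287)  from 4·(4539,298) + (1447,95)
fundamental: x₁=19603, y₁=1287  (since 384277609 − 232·1656369 = 1)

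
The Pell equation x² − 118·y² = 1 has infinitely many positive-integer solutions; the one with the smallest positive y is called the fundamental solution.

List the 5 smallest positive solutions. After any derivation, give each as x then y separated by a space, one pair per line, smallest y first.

√118 = [10; 1,6,3,2,10,2,3,6,1,20, …], period ℓ=10 (even) → k=9
i=0: a=10 ⇒ p=10, q=1
i=1: a=1 ⇒ p=11, q=1
i=2: a=6 ⇒ p=76, q=7
i=3: a=3 ⇒ p=239, q=22
…
i=5: a=10 ⇒ p=5779, q=532
i=6: a=2 ⇒ p=12112, q=1115
i=7: a=3 ⇒ p=42115, q=3877
i=8: a=6 ⇒ p=264802, q=24377
i=9: a=1 ⇒ p=306917, q=28254
fundamental: x₁=306917, y₁=28254  (since 94198044889 − 118·798288516 = 1)
k=2:  x_2 = 306917·306917+118·28254·28254 = 188396089777,  y_2 = 306917·28254+28254·306917 = 17343265836
k=3:  x_3 = 306917·188396089777+118·28254·17343265836 = 115643925371868101,  y_3 = 306917·17343265836+28254·188396089777 = 10645886241146970
k=4:  x_4 = 306917·115643925371868101+118·28254·10645886241146970 = 70986173286526887819457,  y_4 = 306917·10645886241146970+28254·115643925371868101 = 6534806934930865917144
k=5:  x_5 = 306917·70986173286526887819457+118·28254·6534806934930865917144 = 43573726693046301732396700037,  y_5 = 306917·6534806934930865917144+28254·70986173286526887819457 = 4011286680085707263143023126

306917 28254
188396089777 17343265836
115643925371868101 10645886241146970
70986173286526887819457 6534806934930865917144
43573726693046301732396700037 4011286680085707263143023126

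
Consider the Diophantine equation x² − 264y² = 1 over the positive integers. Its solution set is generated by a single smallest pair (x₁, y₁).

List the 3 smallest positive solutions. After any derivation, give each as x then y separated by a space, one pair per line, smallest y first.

√264 = [16; 4,32, …], period ℓ=2 (even) → k=1
step 0: (16, 1)  from 16·(1,0) + (0,1)
step 1: (65, 4)  from 4·(16,1) + (1,0)
(x₁, y₁) = (65, 4);  65² − 264·4² = 1 ✓
(65+4√264)^2 = 8449 + 520√264
(65+4√264)^3 = 1098305 + 67596√264

65 4
8449 520
1098305 67596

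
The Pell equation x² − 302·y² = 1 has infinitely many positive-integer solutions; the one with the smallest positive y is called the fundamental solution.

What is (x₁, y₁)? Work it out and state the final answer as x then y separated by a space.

4276623 246092

[17; 2,1,1,1,4,…,1,2,34] for √302; ℓ=16 ⇒ convergent index 15
i=0: a=17 ⇒ p=17, q=1
…
i=2: a=1 ⇒ p=52, q=3
…
i=4: a=1 ⇒ p=139, q=8
i=5: a=4 ⇒ p=643, q=37
…
i=7: a=1 ⇒ p=2068, q=119
…
i=11: a=4 ⇒ p=467281, q=26889
…
i=13: a=1 ⇒ p=1042237, q=59974
i=14: a=1 ⇒ p=1617193, q=93059
i=15: a=2 ⇒ p=4276623, q=246092
→ (4276623, 246092).  Check: 4276623²=18289504284129, 302·246092²=18289504284128, difference 1.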